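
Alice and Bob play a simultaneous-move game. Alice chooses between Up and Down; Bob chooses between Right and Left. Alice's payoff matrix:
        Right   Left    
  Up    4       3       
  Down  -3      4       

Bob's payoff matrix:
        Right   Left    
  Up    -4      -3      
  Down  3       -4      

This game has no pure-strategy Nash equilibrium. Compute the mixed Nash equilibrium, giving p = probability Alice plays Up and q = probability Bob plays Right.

p = 7/8, q = 1/8

For Bob to be willing to mix, Bob must be indifferent between Right and Left, which pins down Alice's mix.
  Bob's payoff to Right: p·(-4) + (1−p)·3 = -7p + 3
  Bob's payoff to Left: p·(-3) + (1−p)·(-4) = p - 4
  -7p + 3 = p - 4  ⇒  -8p = -7  ⇒  p = 7/8.
Bob's mix must leave Alice indifferent between Up and Down.
  Alice's payoff from Up: q·4 + (1−q)·3 = q + 3
  Alice's payoff from Down: q·(-3) + (1−q)·4 = -7q + 4
  q + 3 = -7q + 4  ⇒  8q = 1  ⇒  q = 1/8.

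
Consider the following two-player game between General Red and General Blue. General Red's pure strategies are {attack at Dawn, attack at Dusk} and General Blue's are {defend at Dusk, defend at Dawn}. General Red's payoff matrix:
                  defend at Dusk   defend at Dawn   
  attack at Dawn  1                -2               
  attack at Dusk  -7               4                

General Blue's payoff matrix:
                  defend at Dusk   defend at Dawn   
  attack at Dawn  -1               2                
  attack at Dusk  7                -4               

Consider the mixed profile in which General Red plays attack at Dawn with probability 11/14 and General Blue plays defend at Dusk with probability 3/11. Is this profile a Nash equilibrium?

Given General Blue's mix q = 3/11, General Red's payoff from attack at Dawn is -13/11 but from attack at Dusk is 1. General Red strictly prefers attack at Dusk, so General Red would not mix.
So the proposed profile is not a Nash equilibrium.

No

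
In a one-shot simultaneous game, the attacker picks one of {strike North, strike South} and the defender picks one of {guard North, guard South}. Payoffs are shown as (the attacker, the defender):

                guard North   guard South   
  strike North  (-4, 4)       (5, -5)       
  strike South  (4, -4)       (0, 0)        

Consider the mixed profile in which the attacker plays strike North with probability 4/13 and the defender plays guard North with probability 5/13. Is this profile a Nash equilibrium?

Check the defender's indifference given the attacker's mix p = 4/13:
  payoff from guard North = -20/13; payoff from guard South = -20/13 — equal.
Check the attacker's indifference given the defender's mix q = 5/13:
  payoff from strike North = 20/13; payoff from strike South = 20/13 — equal.
Both players are indifferent, so neither can profitably deviate.

Yes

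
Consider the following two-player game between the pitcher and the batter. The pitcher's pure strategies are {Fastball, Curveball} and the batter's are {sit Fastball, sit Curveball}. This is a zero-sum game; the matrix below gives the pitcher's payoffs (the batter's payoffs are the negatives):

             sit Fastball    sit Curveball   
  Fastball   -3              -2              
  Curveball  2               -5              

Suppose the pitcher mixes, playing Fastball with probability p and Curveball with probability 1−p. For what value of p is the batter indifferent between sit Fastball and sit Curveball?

p = 7/8

The pitcher's mix must leave the batter indifferent between sit Fastball and sit Curveball.
  the batter's payoff to sit Fastball: p·3 + (1−p)·(-2) = 5p - 2
  the batter's payoff to sit Curveball: p·2 + (1−p)·5 = -3p + 5
  5p - 2 = -3p + 5  ⇒  8p = 7  ⇒  p = 7/8.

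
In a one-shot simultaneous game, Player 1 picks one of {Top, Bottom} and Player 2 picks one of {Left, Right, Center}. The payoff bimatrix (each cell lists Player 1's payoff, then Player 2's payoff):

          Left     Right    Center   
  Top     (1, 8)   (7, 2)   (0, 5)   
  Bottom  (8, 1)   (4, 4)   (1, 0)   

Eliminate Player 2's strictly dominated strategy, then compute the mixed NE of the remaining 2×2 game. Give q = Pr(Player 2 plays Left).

q = 3/10

Player 2's strategy Center is strictly dominated by Left: 8 > 5 and 1 > 0. Eliminate Center.
Player 1's indifference between Top and Bottom determines Player 2's mixing probability q:
  Player 1's payoff from Top: q·1 + (1−q)·7 = -6q + 7
  Player 1's payoff from Bottom: q·8 + (1−q)·4 = 4q + 4
  -6q + 7 = 4q + 4  ⇒  -10q = -3  ⇒  q = 3/10.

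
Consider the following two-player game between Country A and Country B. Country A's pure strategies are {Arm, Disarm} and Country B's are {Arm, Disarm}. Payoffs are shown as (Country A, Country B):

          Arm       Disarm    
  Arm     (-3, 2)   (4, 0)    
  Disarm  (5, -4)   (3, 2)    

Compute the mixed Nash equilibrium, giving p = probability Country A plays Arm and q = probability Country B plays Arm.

p = 3/4, q = 1/9

Country B's indifference between Arm and Disarm determines Country A's mixing probability p:
  Country B's payoff from Arm: p·2 + (1−p)·(-4) = 6p - 4
  Country B's payoff from Disarm: p·0 + (1−p)·2 = -2p + 2
  6p - 4 = -2p + 2  ⇒  8p = 6  ⇒  p = 3/4.
In a mixed equilibrium Country A is indifferent between Arm and Disarm; this condition fixes q.
  Country A's payoff from Arm: q·(-3) + (1−q)·4 = -7q + 4
  Country A's payoff from Disarm: q·5 + (1−q)·3 = 2q + 3
  -7q + 4 = 2q + 3  ⇒  -9q = -1  ⇒  q = 1/9.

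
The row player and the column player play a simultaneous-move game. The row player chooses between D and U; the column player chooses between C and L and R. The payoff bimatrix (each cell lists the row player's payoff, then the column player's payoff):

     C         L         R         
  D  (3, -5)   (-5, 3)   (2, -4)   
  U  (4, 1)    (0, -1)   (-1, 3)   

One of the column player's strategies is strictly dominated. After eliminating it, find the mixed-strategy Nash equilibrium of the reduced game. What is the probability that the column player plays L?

q = 3/8

The column player's strategy C is strictly dominated by R: -4 > -5 and 3 > 1. Eliminate C.
For the row player to be willing to mix, the row player must be indifferent between D and U, which pins down the column player's mix.
  the row player's payoff from D: q·(-5) + (1−q)·2 = -7q + 2
  the row player's payoff from U: q·0 + (1−q)·(-1) = q - 1
  -7q + 2 = q - 1  ⇒  -8q = -3  ⇒  q = 3/8.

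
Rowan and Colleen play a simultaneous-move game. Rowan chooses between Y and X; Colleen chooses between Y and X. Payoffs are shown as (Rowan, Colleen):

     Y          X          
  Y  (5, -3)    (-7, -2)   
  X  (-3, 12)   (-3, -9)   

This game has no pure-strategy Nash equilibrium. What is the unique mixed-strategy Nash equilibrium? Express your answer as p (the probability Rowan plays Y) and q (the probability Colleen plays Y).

Colleen's indifference between Y and X determines Rowan's mixing probability p:
  Colleen's expected payoff from Y: p·(-3) + (1−p)·12 = -15p + 12
  Colleen's expected payoff from X: p·(-2) + (1−p)·(-9) = 7p - 9
  -15p + 12 = 7p - 9  ⇒  -22p = -21  ⇒  p = 21/22.
For Rowan to be willing to mix, Rowan must be indifferent between Y and X, which pins down Colleen's mix.
  Rowan's expected payoff from Y: q·5 + (1−q)·(-7) = 12q - 7
  Rowan's expected payoff from X: q·(-3) + (1−q)·(-3) = -3
  12q - 7 = -3  ⇒  12q = 4  ⇒  q = 1/3.

p = 21/22, q = 1/3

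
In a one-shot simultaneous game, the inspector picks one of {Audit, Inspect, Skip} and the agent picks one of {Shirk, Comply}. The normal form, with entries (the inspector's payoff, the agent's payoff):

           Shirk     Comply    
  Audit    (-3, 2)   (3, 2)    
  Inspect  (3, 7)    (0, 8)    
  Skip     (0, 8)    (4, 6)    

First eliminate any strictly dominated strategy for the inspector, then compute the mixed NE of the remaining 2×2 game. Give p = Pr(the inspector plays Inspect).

The inspector's strategy Audit is strictly dominated by Skip: 0 > -3 and 4 > 3. Eliminate Audit.
The agent's indifference between Shirk and Comply determines the inspector's mixing probability p:
  the agent's expected payoff from Shirk: p·7 + (1−p)·8 = -p + 8
  the agent's expected payoff from Comply: p·8 + (1−p)·6 = 2p + 6
  -p + 8 = 2p + 6  ⇒  -3p = -2  ⇒  p = 2/3.

p = 2/3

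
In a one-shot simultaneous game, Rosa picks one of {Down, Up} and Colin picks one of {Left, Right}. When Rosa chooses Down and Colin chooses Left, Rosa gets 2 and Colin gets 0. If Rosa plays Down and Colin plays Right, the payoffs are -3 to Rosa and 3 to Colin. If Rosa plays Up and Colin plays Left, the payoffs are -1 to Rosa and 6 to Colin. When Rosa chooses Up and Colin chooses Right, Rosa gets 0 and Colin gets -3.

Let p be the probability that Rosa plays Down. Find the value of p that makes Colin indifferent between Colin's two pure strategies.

Set Colin's expected payoff from Left equal to that from Right:
  Colin's payoff from Left: p·0 + (1−p)·6 = -6p + 6
  Colin's payoff from Right: p·3 + (1−p)·(-3) = 6p - 3
  -6p + 6 = 6p - 3  ⇒  -12p = -9  ⇒  p = 3/4.

p = 3/4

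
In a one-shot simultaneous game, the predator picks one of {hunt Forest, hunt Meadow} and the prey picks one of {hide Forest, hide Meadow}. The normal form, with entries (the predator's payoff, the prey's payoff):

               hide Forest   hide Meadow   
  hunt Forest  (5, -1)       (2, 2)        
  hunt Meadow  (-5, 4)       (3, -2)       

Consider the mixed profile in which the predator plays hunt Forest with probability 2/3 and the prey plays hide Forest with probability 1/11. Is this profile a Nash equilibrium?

Yes

Check the prey's indifference given the predator's mix p = 2/3:
  payoff from hide Forest = 2/3; payoff from hide Meadow = 2/3 — equal.
Check the predator's indifference given the prey's mix q = 1/11:
  payoff from hunt Forest = 25/11; payoff from hunt Meadow = 25/11 — equal.
Both players are indifferent, so neither can profitably deviate.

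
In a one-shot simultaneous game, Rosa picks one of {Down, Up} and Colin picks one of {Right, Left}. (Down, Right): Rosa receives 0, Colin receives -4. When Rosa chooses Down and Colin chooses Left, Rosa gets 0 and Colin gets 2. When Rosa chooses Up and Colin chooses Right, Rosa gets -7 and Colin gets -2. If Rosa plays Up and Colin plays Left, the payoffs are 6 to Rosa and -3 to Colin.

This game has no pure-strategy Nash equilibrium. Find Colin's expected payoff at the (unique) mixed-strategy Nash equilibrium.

-16/7

In a mixed equilibrium Colin is indifferent between Right and Left; this condition fixes p.
  Colin's payoff to Right: p·(-4) + (1−p)·(-2) = -2p - 2
  Colin's payoff to Left: p·2 + (1−p)·(-3) = 5p - 3
  -2p - 2 = 5p - 3  ⇒  -7p = -1  ⇒  p = 1/7.
At equilibrium Colin is indifferent across columns, so Colin's payoff equals the payoff from Right: (1/7)·(-4) + (6/7)·(-2) = -16/7.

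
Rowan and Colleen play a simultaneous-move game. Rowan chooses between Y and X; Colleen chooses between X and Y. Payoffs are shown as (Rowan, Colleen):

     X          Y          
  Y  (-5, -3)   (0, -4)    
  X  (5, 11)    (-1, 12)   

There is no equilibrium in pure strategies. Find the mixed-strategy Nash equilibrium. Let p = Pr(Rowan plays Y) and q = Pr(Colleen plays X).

In a mixed equilibrium Colleen is indifferent between X and Y; this condition fixes p.
  Colleen's expected payoff from X: p·(-3) + (1−p)·11 = -14p + 11
  Colleen's expected payoff from Y: p·(-4) + (1−p)·12 = -16p + 12
  -14p + 11 = -16p + 12  ⇒  2p = 1  ⇒  p = 1/2.
For Rowan to be willing to mix, Rowan must be indifferent between Y and X, which pins down Colleen's mix.
  Rowan's expected payoff from Y: q·(-5) + (1−q)·0 = -5q
  Rowan's expected payoff from X: q·5 + (1−q)·(-1) = 6q - 1
  -5q = 6q - 1  ⇒  -11q = -1  ⇒  q = 1/11.

p = 1/2, q = 1/11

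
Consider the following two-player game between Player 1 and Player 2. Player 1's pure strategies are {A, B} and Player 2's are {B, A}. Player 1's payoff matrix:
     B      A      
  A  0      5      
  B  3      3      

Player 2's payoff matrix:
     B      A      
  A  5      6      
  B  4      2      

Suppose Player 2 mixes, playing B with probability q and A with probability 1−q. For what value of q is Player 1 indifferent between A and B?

q = 2/5

Player 2's mix must leave Player 1 indifferent between A and B.
  Player 1's payoff to A: q·0 + (1−q)·5 = -5q + 5
  Player 1's payoff to B: q·3 + (1−q)·3 = 3
  -5q + 5 = 3  ⇒  -5q = -2  ⇒  q = 2/5.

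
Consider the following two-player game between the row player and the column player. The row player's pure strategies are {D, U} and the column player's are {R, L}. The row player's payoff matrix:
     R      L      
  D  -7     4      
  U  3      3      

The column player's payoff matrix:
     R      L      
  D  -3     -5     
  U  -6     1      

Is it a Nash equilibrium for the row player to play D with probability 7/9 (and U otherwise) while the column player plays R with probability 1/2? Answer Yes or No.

No

Given the column player's mix q = 1/2, the row player's payoff from D is -3/2 but from U is 3. The row player strictly prefers U, so the row player would not mix.
So the proposed profile is not a Nash equilibrium.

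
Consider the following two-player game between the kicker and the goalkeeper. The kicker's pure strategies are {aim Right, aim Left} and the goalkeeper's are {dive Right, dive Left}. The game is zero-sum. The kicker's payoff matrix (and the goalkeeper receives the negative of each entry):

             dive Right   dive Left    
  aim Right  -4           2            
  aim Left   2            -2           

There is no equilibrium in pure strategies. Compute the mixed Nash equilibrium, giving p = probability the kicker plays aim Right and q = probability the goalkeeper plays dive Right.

p = 2/5, q = 2/5

The kicker's mix must leave the goalkeeper indifferent between dive Right and dive Left.
  the goalkeeper's payoff to dive Right: p·4 + (1−p)·(-2) = 6p - 2
  the goalkeeper's payoff to dive Left: p·(-2) + (1−p)·2 = -4p + 2
  6p - 2 = -4p + 2  ⇒  10p = 4  ⇒  p = 2/5.
The goalkeeper's mix must leave the kicker indifferent between aim Right and aim Left.
  the kicker's payoff to aim Right: q·(-4) + (1−q)·2 = -6q + 2
  the kicker's payoff to aim Left: q·2 + (1−q)·(-2) = 4q - 2
  -6q + 2 = 4q - 2  ⇒  -10q = -4  ⇒  q = 2/5.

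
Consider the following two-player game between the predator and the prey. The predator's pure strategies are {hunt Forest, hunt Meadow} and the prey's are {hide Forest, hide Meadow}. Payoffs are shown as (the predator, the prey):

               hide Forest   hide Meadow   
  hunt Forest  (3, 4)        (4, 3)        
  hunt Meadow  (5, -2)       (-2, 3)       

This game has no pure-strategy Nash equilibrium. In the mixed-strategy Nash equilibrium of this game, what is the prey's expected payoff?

The prey's indifference between hide Forest and hide Meadow determines the predator's mixing probability p:
  the prey's expected payoff from hide Forest: p·4 + (1−p)·(-2) = 6p - 2
  the prey's expected payoff from hide Meadow: p·3 + (1−p)·3 = 3
  6p - 2 = 3  ⇒  6p = 5  ⇒  p = 5/6.
At equilibrium the prey is indifferent across columns, so the prey's payoff equals the payoff from hide Forest: (5/6)·4 + (1/6)·(-2) = 3.

3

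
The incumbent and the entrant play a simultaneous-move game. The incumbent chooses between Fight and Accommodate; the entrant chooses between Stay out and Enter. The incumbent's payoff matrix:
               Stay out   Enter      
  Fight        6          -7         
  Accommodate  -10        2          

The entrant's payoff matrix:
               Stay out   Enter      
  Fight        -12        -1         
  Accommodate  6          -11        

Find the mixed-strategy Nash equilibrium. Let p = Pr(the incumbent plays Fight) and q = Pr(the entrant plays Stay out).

p = 17/28, q = 9/25

In a mixed equilibrium the entrant is indifferent between Stay out and Enter; this condition fixes p.
  the entrant's expected payoff from Stay out: p·(-12) + (1−p)·6 = -18p + 6
  the entrant's expected payoff from Enter: p·(-1) + (1−p)·(-11) = 10p - 11
  -18p + 6 = 10p - 11  ⇒  -28p = -17  ⇒  p = 17/28.
In a mixed equilibrium the incumbent is indifferent between Fight and Accommodate; this condition fixes q.
  the incumbent's expected payoff from Fight: q·6 + (1−q)·(-7) = 13q - 7
  the incumbent's expected payoff from Accommodate: q·(-10) + (1−q)·2 = -12q + 2
  13q - 7 = -12q + 2  ⇒  25q = 9  ⇒  q = 9/25.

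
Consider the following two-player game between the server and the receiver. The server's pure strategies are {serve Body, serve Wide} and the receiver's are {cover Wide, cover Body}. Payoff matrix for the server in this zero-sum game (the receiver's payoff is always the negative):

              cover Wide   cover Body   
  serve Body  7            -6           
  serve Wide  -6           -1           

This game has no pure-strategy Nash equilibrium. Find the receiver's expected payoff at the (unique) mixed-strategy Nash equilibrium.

Set the receiver's expected payoff from cover Wide equal to that from cover Body:
  the receiver's expected payoff from cover Wide: p·(-7) + (1−p)·6 = -13p + 6
  the receiver's expected payoff from cover Body: p·6 + (1−p)·1 = 5p + 1
  -13p + 6 = 5p + 1  ⇒  -18p = -5  ⇒  p = 5/18.
At equilibrium the receiver is indifferent across columns, so the receiver's payoff equals the payoff from cover Wide: (5/18)·(-7) + (13/18)·6 = 43/18.

43/18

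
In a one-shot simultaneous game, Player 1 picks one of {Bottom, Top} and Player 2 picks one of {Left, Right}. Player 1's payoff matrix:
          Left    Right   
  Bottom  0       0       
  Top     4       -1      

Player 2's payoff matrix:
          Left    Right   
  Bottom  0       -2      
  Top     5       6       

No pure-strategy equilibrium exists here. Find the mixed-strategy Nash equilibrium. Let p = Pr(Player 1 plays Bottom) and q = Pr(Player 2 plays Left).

Set Player 2's expected payoff from Left equal to that from Right:
  Player 2's payoff from Left: p·0 + (1−p)·5 = -5p + 5
  Player 2's payoff from Right: p·(-2) + (1−p)·6 = -8p + 6
  -5p + 5 = -8p + 6  ⇒  3p = 1  ⇒  p = 1/3.
Player 2's mix must leave Player 1 indifferent between Bottom and Top.
  Player 1's payoff to Bottom: q·0 + (1−q)·0 = 0
  Player 1's payoff to Top: q·4 + (1−q)·(-1) = 5q - 1
  0 = 5q - 1  ⇒  -5q = -1  ⇒  q = 1/5.

p = 1/3, q = 1/5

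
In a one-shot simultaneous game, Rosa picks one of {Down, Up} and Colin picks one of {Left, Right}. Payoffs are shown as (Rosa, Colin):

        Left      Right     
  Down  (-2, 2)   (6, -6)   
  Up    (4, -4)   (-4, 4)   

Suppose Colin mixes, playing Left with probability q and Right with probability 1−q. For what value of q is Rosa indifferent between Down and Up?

Set Rosa's expected payoff from Down equal to that from Up:
  Rosa's expected payoff from Down: q·(-2) + (1−q)·6 = -8q + 6
  Rosa's expected payoff from Up: q·4 + (1−q)·(-4) = 8q - 4
  -8q + 6 = 8q - 4  ⇒  -16q = -10  ⇒  q = 5/8.

q = 5/8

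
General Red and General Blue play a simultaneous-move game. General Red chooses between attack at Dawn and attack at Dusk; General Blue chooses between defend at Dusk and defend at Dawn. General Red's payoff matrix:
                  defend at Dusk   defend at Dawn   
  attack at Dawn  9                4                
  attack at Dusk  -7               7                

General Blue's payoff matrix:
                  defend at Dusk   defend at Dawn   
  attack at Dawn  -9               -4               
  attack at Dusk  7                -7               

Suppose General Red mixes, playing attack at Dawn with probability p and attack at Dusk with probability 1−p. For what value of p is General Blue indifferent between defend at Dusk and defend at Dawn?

p = 14/19

In a mixed equilibrium General Blue is indifferent between defend at Dusk and defend at Dawn; this condition fixes p.
  General Blue's expected payoff from defend at Dusk: p·(-9) + (1−p)·7 = -16p + 7
  General Blue's expected payoff from defend at Dawn: p·(-4) + (1−p)·(-7) = 3p - 7
  -16p + 7 = 3p - 7  ⇒  -19p = -14  ⇒  p = 14/19.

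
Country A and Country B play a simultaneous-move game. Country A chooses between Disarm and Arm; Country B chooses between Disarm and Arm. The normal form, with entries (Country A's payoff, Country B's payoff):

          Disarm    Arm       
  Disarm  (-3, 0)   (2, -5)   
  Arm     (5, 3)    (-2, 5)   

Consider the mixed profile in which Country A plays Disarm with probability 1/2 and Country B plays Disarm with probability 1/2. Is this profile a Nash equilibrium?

Given Country A's mix p = 1/2, Country B's payoff from Disarm is 3/2 but from Arm is 0. Country B strictly prefers Disarm, so Country B would not mix.
So the proposed profile is not a Nash equilibrium.

No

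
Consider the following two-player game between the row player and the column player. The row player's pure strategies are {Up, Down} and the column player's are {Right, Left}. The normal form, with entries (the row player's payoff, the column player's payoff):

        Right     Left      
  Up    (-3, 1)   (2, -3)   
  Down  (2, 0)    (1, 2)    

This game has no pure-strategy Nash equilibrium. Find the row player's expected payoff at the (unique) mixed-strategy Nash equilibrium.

The row player's indifference between Up and Down determines the column player's mixing probability q:
  the row player's payoff to Up: q·(-3) + (1−q)·2 = -5q + 2
  the row player's payoff to Down: q·2 + (1−q)·1 = q + 1
  -5q + 2 = q + 1  ⇒  -6q = -1  ⇒  q = 1/6.
At equilibrium the row player is indifferent across rows, so the row player's payoff equals the payoff from Up: (1/6)·(-3) + (5/6)·2 = 7/6.

7/6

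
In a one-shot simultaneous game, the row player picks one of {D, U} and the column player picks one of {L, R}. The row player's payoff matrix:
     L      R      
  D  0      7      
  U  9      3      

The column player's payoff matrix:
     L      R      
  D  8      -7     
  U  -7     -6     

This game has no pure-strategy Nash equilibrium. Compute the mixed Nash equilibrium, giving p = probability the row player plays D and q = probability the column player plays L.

In a mixed equilibrium the column player is indifferent between L and R; this condition fixes p.
  the column player's expected payoff from L: p·8 + (1−p)·(-7) = 15p - 7
  the column player's expected payoff from R: p·(-7) + (1−p)·(-6) = -p - 6
  15p - 7 = -p - 6  ⇒  16p = 1  ⇒  p = 1/16.
The row player's indifference between D and U determines the column player's mixing probability q:
  the row player's payoff to D: q·0 + (1−q)·7 = -7q + 7
  the row player's payoff to U: q·9 + (1−q)·3 = 6q + 3
  -7q + 7 = 6q + 3  ⇒  -13q = -4  ⇒  q = 4/13.

p = 1/16, q = 4/13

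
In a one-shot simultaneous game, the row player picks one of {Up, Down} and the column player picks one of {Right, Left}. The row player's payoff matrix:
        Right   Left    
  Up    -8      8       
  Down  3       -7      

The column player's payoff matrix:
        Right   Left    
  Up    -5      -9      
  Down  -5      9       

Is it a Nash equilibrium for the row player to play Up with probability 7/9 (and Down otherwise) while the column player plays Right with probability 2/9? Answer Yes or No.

Given the column player's mix q = 2/9, the row player's payoff from Up is 40/9 but from Down is -43/9. The row player strictly prefers Up, so the row player would not mix.
So the proposed profile is not a Nash equilibrium.

No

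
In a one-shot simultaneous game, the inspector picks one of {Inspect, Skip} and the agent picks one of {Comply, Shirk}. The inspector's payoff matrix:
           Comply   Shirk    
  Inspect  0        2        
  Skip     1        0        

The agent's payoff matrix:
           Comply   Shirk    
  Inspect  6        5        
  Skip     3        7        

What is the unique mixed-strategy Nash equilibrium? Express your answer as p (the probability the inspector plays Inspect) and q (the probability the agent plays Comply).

p = 4/5, q = 2/3

Set the agent's expected payoff from Comply equal to that from Shirk:
  the agent's expected payoff from Comply: p·6 + (1−p)·3 = 3p + 3
  the agent's expected payoff from Shirk: p·5 + (1−p)·7 = -2p + 7
  3p + 3 = -2p + 7  ⇒  5p = 4  ⇒  p = 4/5.
For the inspector to be willing to mix, the inspector must be indifferent between Inspect and Skip, which pins down the agent's mix.
  the inspector's payoff to Inspect: q·0 + (1−q)·2 = -2q + 2
  the inspector's payoff to Skip: q·1 + (1−q)·0 = q
  -2q + 2 = q  ⇒  -3q = -2  ⇒  q = 2/3.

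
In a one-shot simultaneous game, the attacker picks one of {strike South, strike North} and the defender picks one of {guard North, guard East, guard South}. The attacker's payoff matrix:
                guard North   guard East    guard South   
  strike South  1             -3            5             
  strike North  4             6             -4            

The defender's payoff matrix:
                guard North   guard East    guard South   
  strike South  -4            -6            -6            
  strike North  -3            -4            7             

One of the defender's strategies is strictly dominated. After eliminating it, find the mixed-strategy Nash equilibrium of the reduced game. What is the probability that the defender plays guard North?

q = 3/4

The defender's strategy guard East is strictly dominated by guard North: -4 > -6 and -3 > -4. Eliminate guard East.
For the attacker to be willing to mix, the attacker must be indifferent between strike South and strike North, which pins down the defender's mix.
  the attacker's expected payoff from strike South: q·1 + (1−q)·5 = -4q + 5
  the attacker's expected payoff from strike North: q·4 + (1−q)·(-4) = 8q - 4
  -4q + 5 = 8q - 4  ⇒  -12q = -9  ⇒  q = 3/4.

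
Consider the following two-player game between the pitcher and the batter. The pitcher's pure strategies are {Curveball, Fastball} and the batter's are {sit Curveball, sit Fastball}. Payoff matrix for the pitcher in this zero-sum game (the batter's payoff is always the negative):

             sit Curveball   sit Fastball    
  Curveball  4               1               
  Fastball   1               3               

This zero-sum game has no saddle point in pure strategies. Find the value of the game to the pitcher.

v = 11/5

Set the pitcher's expected payoff from Curveball equal to that from Fastball:
  the pitcher's payoff from Curveball: q·4 + (1−q)·1 = 3q + 1
  the pitcher's payoff from Fastball: q·1 + (1−q)·3 = -2q + 3
  3q + 1 = -2q + 3  ⇒  5q = 2  ⇒  q = 2/5.
The value is the pitcher's expected payoff against this mix (using Curveball): (2/5)·4 + (3/5)·1 = 11/5.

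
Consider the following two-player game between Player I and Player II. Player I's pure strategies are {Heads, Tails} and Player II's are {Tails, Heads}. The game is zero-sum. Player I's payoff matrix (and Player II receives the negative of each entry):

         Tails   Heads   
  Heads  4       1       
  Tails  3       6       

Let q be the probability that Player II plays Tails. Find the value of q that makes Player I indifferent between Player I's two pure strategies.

Player I's indifference between Heads and Tails determines Player II's mixing probability q:
  Player I's payoff from Heads: q·4 + (1−q)·1 = 3q + 1
  Player I's payoff from Tails: q·3 + (1−q)·6 = -3q + 6
  3q + 1 = -3q + 6  ⇒  6q = 5  ⇒  q = 5/6.

q = 5/6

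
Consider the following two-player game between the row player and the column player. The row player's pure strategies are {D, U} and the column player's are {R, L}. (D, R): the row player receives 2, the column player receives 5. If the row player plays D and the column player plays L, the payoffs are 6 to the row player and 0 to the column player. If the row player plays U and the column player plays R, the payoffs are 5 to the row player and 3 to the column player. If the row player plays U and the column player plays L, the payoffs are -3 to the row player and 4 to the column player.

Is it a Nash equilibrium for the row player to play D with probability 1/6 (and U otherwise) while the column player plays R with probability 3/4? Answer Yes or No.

Yes

Check the column player's indifference given the row player's mix p = 1/6:
  payoff from R = 10/3; payoff from L = 10/3 — equal.
Check the row player's indifference given the column player's mix q = 3/4:
  payoff from D = 3; payoff from U = 3 — equal.
Both players are indifferent, so neither can profitably deviate.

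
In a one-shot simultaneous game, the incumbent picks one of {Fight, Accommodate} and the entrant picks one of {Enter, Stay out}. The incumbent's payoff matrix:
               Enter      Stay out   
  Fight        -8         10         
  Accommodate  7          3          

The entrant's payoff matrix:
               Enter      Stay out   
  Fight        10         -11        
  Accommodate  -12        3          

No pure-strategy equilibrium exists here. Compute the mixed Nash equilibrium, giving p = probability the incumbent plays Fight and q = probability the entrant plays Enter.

The incumbent's mix must leave the entrant indifferent between Enter and Stay out.
  the entrant's payoff to Enter: p·10 + (1−p)·(-12) = 22p - 12
  the entrant's payoff to Stay out: p·(-11) + (1−p)·3 = -14p + 3
  22p - 12 = -14p + 3  ⇒  36p = 15  ⇒  p = 5/12.
The entrant's mix must leave the incumbent indifferent between Fight and Accommodate.
  the incumbent's expected payoff from Fight: q·(-8) + (1−q)·10 = -18q + 10
  the incumbent's expected payoff from Accommodate: q·7 + (1−q)·3 = 4q + 3
  -18q + 10 = 4q + 3  ⇒  -22q = -7  ⇒  q = 7/22.

p = 5/12, q = 7/22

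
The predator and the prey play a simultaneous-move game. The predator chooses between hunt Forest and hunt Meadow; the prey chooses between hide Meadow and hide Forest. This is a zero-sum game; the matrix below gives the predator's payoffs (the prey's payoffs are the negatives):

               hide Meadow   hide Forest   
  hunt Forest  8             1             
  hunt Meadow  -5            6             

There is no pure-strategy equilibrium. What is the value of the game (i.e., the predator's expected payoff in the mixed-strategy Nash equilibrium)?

v = 53/18

The prey's mix must leave the predator indifferent between hunt Forest and hunt Meadow.
  the predator's expected payoff from hunt Forest: q·8 + (1−q)·1 = 7q + 1
  the predator's expected payoff from hunt Meadow: q·(-5) + (1−q)·6 = -11q + 6
  7q + 1 = -11q + 6  ⇒  18q = 5  ⇒  q = 5/18.
The value is the predator's expected payoff against this mix (using hunt Forest): (5/18)·8 + (13/18)·1 = 53/18.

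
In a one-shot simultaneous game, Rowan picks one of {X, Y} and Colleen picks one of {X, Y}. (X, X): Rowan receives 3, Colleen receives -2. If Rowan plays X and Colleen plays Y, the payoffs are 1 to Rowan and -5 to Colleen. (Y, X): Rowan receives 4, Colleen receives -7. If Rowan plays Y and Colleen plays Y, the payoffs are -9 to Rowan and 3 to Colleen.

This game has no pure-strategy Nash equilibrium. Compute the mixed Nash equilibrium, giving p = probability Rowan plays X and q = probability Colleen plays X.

p = 10/13, q = 10/11

For Colleen to be willing to mix, Colleen must be indifferent between X and Y, which pins down Rowan's mix.
  Colleen's payoff to X: p·(-2) + (1−p)·(-7) = 5p - 7
  Colleen's payoff to Y: p·(-5) + (1−p)·3 = -8p + 3
  5p - 7 = -8p + 3  ⇒  13p = 10  ⇒  p = 10/13.
Set Rowan's expected payoff from X equal to that from Y:
  Rowan's expected payoff from X: q·3 + (1−q)·1 = 2q + 1
  Rowan's expected payoff from Y: q·4 + (1−q)·(-9) = 13q - 9
  2q + 1 = 13q - 9  ⇒  -11q = -10  ⇒  q = 10/11.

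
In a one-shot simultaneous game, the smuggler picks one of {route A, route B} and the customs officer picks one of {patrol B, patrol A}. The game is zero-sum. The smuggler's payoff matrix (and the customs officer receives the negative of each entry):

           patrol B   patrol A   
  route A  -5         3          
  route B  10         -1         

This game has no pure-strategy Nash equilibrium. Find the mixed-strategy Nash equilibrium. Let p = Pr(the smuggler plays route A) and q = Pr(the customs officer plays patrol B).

p = 11/19, q = 4/19

The customs officer's indifference between patrol B and patrol A determines the smuggler's mixing probability p:
  the customs officer's payoff from patrol B: p·5 + (1−p)·(-10) = 15p - 10
  the customs officer's payoff from patrol A: p·(-3) + (1−p)·1 = -4p + 1
  15p - 10 = -4p + 1  ⇒  19p = 11  ⇒  p = 11/19.
In a mixed equilibrium the smuggler is indifferent between route A and route B; this condition fixes q.
  the smuggler's payoff from route A: q·(-5) + (1−q)·3 = -8q + 3
  the smuggler's payoff from route B: q·10 + (1−q)·(-1) = 11q - 1
  -8q + 3 = 11q - 1  ⇒  -19q = -4  ⇒  q = 4/19.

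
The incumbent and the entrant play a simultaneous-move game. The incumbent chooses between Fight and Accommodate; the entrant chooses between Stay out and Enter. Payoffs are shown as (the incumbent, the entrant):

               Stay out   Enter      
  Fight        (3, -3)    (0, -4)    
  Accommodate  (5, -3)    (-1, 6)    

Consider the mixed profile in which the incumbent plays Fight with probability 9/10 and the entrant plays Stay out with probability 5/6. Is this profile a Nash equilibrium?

No

Given the entrant's mix q = 5/6, the incumbent's payoff from Fight is 5/2 but from Accommodate is 4. The incumbent strictly prefers Accommodate, so the incumbent would not mix.
So the proposed profile is not a Nash equilibrium.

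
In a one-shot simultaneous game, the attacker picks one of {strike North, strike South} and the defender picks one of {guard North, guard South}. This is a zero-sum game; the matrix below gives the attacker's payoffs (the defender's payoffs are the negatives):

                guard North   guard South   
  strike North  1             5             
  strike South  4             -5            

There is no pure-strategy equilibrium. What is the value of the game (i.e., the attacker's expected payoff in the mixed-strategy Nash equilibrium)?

In a mixed equilibrium the attacker is indifferent between strike North and strike South; this condition fixes q.
  the attacker's payoff to strike North: q·1 + (1−q)·5 = -4q + 5
  the attacker's payoff to strike South: q·4 + (1−q)·(-5) = 9q - 5
  -4q + 5 = 9q - 5  ⇒  -13q = -10  ⇒  q = 10/13.
The value is the attacker's expected payoff against this mix (using strike North): (10/13)·1 + (3/13)·5 = 25/13.

v = 25/13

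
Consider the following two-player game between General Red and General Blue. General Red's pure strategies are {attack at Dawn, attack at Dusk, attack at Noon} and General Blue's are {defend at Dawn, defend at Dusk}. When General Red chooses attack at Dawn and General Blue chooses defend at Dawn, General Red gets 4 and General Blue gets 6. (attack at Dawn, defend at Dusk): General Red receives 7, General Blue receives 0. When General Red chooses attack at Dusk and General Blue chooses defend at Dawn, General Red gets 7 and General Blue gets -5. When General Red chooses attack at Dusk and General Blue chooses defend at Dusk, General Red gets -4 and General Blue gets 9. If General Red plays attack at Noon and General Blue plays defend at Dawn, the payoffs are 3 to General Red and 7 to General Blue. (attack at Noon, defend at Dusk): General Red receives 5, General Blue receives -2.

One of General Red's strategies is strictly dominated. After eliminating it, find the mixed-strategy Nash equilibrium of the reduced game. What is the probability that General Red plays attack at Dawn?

p = 7/10

General Red's strategy attack at Noon is strictly dominated by attack at Dawn: 4 > 3 and 7 > 5. Eliminate attack at Noon.
Set General Blue's expected payoff from defend at Dawn equal to that from defend at Dusk:
  General Blue's expected payoff from defend at Dawn: p·6 + (1−p)·(-5) = 11p - 5
  General Blue's expected payoff from defend at Dusk: p·0 + (1−p)·9 = -9p + 9
  11p - 5 = -9p + 9  ⇒  20p = 14  ⇒  p = 7/10.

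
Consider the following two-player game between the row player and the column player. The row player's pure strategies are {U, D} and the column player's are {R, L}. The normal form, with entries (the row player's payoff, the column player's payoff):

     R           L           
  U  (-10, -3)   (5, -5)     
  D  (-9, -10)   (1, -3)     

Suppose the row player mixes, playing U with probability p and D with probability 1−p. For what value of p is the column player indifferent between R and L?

In a mixed equilibrium the column player is indifferent between R and L; this condition fixes p.
  the column player's expected payoff from R: p·(-3) + (1−p)·(-10) = 7p - 10
  the column player's expected payoff from L: p·(-5) + (1−p)·(-3) = -2p - 3
  7p - 10 = -2p - 3  ⇒  9p = 7  ⇒  p = 7/9.

p = 7/9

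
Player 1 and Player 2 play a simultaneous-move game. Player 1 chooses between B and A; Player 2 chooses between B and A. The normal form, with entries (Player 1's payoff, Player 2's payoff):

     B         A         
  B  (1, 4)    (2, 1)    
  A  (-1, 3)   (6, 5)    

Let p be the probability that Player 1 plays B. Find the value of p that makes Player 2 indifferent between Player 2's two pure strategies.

p = 2/5

In a mixed equilibrium Player 2 is indifferent between B and A; this condition fixes p.
  Player 2's payoff to B: p·4 + (1−p)·3 = p + 3
  Player 2's payoff to A: p·1 + (1−p)·5 = -4p + 5
  p + 3 = -4p + 5  ⇒  5p = 2  ⇒  p = 2/5.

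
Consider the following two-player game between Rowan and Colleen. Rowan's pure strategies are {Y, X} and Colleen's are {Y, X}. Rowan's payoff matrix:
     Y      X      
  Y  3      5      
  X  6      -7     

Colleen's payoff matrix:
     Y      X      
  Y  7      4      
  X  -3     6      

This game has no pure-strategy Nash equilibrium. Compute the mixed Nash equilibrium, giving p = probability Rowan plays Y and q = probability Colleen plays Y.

p = 3/4, q = 4/5

Colleen's indifference between Y and X determines Rowan's mixing probability p:
  Colleen's expected payoff from Y: p·7 + (1−p)·(-3) = 10p - 3
  Colleen's expected payoff from X: p·4 + (1−p)·6 = -2p + 6
  10p - 3 = -2p + 6  ⇒  12p = 9  ⇒  p = 3/4.
For Rowan to be willing to mix, Rowan must be indifferent between Y and X, which pins down Colleen's mix.
  Rowan's payoff from Y: q·3 + (1−q)·5 = -2q + 5
  Rowan's payoff from X: q·6 + (1−q)·(-7) = 13q - 7
  -2q + 5 = 13q - 7  ⇒  -15q = -12  ⇒  q = 4/5.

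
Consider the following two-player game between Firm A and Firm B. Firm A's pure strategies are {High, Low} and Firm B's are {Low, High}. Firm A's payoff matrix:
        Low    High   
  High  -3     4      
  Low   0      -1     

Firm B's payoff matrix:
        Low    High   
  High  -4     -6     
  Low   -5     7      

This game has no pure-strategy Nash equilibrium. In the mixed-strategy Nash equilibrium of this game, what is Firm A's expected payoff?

-3/8

For Firm A to be willing to mix, Firm A must be indifferent between High and Low, which pins down Firm B's mix.
  Firm A's payoff from High: q·(-3) + (1−q)·4 = -7q + 4
  Firm A's payoff from Low: q·0 + (1−q)·(-1) = q - 1
  -7q + 4 = q - 1  ⇒  -8q = -5  ⇒  q = 5/8.
At equilibrium Firm A is indifferent across rows, so Firm A's payoff equals the payoff from High: (5/8)·(-3) + (3/8)·4 = -3/8.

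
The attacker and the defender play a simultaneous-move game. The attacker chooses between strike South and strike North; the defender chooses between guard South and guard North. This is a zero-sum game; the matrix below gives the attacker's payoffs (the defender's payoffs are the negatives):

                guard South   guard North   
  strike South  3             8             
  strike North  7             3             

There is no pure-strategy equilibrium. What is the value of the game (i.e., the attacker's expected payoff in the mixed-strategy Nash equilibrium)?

The defender's mix must leave the attacker indifferent between strike South and strike North.
  the attacker's expected payoff from strike South: q·3 + (1−q)·8 = -5q + 8
  the attacker's expected payoff from strike North: q·7 + (1−q)·3 = 4q + 3
  -5q + 8 = 4q + 3  ⇒  -9q = -5  ⇒  q = 5/9.
The value is the attacker's expected payoff against this mix (using strike South): (5/9)·3 + (4/9)·8 = 47/9.

v = 47/9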